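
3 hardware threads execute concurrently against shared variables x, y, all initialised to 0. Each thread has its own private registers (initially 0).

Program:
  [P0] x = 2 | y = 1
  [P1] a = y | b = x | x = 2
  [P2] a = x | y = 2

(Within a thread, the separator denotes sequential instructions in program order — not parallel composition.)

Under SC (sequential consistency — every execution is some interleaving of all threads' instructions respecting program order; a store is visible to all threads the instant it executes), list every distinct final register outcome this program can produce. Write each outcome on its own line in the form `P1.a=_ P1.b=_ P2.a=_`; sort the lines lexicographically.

outcome vector order: (P1.a,P1.b,P2.a)
|SC outcomes| = 9

P1.a=0 P1.b=0 P2.a=0
P1.a=0 P1.b=0 P2.a=2
P1.a=0 P1.b=2 P2.a=0
P1.a=0 P1.b=2 P2.a=2
P1.a=1 P1.b=2 P2.a=0
P1.a=1 P1.b=2 P2.a=2
P1.a=2 P1.b=0 P2.a=0
P1.a=2 P1.b=2 P2.a=0
P1.a=2 P1.b=2 P2.a=2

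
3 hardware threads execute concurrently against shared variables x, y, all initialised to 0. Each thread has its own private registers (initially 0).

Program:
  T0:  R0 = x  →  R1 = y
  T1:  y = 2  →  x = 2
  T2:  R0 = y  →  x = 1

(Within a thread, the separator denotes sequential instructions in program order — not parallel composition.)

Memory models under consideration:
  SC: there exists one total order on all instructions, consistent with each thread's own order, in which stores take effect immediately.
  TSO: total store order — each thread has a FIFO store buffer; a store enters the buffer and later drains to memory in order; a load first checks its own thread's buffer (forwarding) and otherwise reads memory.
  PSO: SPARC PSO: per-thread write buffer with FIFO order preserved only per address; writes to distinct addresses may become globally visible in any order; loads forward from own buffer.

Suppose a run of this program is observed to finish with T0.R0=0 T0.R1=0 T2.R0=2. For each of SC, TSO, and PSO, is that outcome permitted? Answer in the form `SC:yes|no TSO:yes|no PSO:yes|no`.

SC:yes TSO:yes PSO:yes

outcome vector order: (T0.R0,T0.R1,T2.R0)
SC (9): 000, 002, 020, 022, 100, 120, 122, 220, 222
TSO (9): 000, 002, 020, 022, 100, 120, 122, 220, 222
PSO (11): 000, 002, 020, 022, 100, 120, 122, 200, 202, 220, 222
target 002 ∈ {SC,TSO,PSO}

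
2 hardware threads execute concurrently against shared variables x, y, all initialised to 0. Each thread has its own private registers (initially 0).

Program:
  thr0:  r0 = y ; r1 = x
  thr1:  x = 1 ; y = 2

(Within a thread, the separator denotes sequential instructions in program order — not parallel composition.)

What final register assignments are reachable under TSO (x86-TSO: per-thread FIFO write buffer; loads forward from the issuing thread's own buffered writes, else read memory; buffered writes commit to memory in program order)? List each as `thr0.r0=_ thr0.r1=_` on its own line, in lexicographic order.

outcome vector order: (thr0.r0,thr0.r1)
|TSO outcomes| = 3

thr0.r0=0 thr0.r1=0
thr0.r0=0 thr0.r1=1
thr0.r0=2 thr0.r1=1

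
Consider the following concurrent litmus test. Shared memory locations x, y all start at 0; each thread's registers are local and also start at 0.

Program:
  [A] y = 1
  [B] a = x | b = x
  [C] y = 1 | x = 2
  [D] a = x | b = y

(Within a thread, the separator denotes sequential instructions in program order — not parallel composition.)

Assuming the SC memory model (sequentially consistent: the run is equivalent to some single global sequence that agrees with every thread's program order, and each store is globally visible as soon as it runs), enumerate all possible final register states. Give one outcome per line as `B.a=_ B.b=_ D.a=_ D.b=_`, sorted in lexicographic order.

outcome vector order: (B.a,B.b,D.a,D.b)
|SC outcomes| = 9

B.a=0 B.b=0 D.a=0 D.b=0
B.a=0 B.b=0 D.a=0 D.b=1
B.a=0 B.b=0 D.a=2 D.b=1
B.a=0 B.b=2 D.a=0 D.b=0
B.a=0 B.b=2 D.a=0 D.b=1
B.a=0 B.b=2 D.a=2 D.b=1
B.a=2 B.b=2 D.a=0 D.b=0
B.a=2 B.b=2 D.a=0 D.b=1
B.a=2 B.b=2 D.a=2 D.b=1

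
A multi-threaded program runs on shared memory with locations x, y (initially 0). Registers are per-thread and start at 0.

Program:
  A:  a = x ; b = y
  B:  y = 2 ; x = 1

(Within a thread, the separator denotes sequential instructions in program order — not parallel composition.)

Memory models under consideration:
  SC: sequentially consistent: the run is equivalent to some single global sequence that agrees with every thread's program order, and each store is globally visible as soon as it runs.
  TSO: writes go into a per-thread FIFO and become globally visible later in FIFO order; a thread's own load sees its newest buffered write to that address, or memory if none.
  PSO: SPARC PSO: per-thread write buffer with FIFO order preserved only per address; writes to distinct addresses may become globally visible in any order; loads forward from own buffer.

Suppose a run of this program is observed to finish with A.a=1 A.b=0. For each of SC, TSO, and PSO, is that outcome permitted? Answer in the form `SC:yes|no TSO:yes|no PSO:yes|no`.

outcome vector order: (A.a,A.b)
SC: 3 outcomes — {0/0, 0/2, 1/2}
TSO: 3 outcomes — {0/0, 0/2, 1/2}
PSO: 4 outcomes — {0/0, 0/2, 1/0, 1/2}
target 1/0 ∈ {PSO}

SC:no TSO:no PSO:yes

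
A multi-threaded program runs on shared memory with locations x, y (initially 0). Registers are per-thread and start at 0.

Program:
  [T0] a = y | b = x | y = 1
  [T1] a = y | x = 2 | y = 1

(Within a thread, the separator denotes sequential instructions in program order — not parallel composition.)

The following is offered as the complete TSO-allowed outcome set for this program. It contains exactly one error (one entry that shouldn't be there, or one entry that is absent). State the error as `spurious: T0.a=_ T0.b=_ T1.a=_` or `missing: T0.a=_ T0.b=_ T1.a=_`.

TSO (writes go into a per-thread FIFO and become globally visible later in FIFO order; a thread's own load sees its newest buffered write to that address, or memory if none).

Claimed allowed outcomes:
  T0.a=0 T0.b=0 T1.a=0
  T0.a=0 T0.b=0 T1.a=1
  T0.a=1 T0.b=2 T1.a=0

outcome vector order: (T0.a,T0.b,T1.a)
TSO (4): (0,0,0); (0,0,1); (0,2,0); (1,2,0)
TSO∖claimed = {(0,2,0)}

missing: T0.a=0 T0.b=2 T1.a=0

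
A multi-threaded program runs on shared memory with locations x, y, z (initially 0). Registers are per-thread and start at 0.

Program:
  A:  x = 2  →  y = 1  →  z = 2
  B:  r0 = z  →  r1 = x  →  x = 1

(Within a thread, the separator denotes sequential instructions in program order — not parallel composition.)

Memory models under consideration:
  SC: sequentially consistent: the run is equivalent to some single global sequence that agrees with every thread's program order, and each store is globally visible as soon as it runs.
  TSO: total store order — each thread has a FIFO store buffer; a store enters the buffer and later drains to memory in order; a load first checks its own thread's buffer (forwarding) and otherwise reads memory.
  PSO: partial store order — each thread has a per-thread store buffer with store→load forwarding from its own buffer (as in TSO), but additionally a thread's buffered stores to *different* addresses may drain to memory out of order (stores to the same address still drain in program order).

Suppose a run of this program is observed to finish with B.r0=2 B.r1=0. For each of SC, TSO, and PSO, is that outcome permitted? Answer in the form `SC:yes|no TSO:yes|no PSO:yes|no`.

SC:no TSO:no PSO:yes

outcome vector order: (B.r0,B.r1)
SC (3): <0 0>; <0 2>; <2 2>
TSO (3): <0 0>; <0 2>; <2 2>
PSO (4): <0 0>; <0 2>; <2 0>; <2 2>
target <2 0> ∈ {PSO}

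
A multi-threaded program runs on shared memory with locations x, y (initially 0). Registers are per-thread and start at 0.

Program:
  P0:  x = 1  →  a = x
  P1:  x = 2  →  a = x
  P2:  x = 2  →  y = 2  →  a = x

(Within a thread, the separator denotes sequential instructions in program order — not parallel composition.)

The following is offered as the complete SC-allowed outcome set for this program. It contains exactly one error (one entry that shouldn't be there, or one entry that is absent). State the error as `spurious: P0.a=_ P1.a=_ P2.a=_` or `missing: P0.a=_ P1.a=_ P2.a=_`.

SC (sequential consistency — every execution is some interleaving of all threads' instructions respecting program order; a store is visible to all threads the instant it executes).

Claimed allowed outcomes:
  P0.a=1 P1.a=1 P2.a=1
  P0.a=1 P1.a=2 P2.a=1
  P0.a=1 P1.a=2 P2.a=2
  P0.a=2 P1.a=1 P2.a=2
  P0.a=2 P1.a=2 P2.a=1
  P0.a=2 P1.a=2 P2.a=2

missing: P0.a=1 P1.a=1 P2.a=2

outcome vector order: (P0.a,P1.a,P2.a)
under SC → (1,1,1) (1,1,2) (1,2,1) (1,2,2) (2,1,2) (2,2,1) (2,2,2)
SC∖claimed = {(1,1,2)}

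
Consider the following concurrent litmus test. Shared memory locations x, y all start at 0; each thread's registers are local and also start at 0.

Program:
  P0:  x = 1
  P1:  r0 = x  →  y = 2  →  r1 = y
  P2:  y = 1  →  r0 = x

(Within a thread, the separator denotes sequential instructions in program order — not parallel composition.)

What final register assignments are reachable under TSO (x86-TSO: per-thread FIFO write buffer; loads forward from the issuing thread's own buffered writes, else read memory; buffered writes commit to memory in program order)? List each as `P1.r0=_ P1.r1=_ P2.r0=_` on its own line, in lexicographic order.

outcome vector order: (P1.r0,P1.r1,P2.r0)
|TSO outcomes| = 8

P1.r0=0 P1.r1=1 P2.r0=0
P1.r0=0 P1.r1=1 P2.r0=1
P1.r0=0 P1.r1=2 P2.r0=0
P1.r0=0 P1.r1=2 P2.r0=1
P1.r0=1 P1.r1=1 P2.r0=0
P1.r0=1 P1.r1=1 P2.r0=1
P1.r0=1 P1.r1=2 P2.r0=0
P1.r0=1 P1.r1=2 P2.r0=1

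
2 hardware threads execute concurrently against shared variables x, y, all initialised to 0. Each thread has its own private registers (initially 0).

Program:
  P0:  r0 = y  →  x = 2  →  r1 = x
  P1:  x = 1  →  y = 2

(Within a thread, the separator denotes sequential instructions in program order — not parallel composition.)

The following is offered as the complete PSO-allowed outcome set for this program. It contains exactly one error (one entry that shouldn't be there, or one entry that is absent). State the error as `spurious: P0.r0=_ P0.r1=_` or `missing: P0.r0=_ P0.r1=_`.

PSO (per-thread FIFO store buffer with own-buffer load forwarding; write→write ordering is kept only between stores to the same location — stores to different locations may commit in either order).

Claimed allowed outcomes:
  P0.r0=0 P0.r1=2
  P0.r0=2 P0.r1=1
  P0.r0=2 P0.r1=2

outcome vector order: (P0.r0,P0.r1)
under PSO → 0/1 0/2 2/1 2/2
PSO∖claimed = {0/1}

missing: P0.r0=0 P0.r1=1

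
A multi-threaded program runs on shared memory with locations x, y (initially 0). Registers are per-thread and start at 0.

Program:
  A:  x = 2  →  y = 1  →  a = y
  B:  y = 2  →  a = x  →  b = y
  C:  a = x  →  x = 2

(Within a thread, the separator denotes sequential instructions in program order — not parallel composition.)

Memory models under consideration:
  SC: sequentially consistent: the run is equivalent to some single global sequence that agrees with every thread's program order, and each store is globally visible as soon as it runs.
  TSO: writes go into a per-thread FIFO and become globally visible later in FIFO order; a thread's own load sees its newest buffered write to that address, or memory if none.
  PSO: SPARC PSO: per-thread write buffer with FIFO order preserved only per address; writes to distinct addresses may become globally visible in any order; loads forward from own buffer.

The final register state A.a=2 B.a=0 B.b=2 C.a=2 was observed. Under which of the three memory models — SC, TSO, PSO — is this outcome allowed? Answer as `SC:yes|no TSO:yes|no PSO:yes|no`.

SC:no TSO:yes PSO:yes

outcome vector order: (A.a,B.a,B.b,C.a)
[SC] allowed = {1010, 1012, 1020, 1022, 1210, 1212, 1220, 1222, 2220, 2222}
[TSO] allowed = {1010, 1012, 1020, 1022, 1210, 1212, 1220, 1222, 2020, 2022, 2220, 2222}
[PSO] allowed = {1010, 1012, 1020, 1022, 1210, 1212, 1220, 1222, 2020, 2022, 2220, 2222}
target 2022 ∈ {TSO,PSO}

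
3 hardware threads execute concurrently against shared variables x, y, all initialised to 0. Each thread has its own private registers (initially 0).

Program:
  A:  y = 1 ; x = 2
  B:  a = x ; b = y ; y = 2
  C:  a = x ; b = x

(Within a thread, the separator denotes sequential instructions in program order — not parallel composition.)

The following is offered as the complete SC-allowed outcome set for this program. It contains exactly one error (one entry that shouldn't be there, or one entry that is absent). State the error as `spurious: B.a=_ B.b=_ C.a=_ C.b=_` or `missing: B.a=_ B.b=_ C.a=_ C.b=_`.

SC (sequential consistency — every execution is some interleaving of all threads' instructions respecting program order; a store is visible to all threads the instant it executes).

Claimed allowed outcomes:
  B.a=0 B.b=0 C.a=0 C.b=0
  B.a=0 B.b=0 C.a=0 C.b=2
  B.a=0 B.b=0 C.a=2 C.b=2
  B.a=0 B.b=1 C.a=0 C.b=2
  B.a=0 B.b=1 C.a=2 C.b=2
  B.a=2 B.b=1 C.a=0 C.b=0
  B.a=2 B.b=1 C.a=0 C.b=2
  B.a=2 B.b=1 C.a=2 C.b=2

missing: B.a=0 B.b=1 C.a=0 C.b=0

outcome vector order: (B.a,B.b,C.a,C.b)
[SC] allowed = {0/0/0/0; 0/0/0/2; 0/0/2/2; 0/1/0/0; 0/1/0/2; 0/1/2/2; 2/1/0/0; 2/1/0/2; 2/1/2/2}
SC∖claimed = {0/1/0/0}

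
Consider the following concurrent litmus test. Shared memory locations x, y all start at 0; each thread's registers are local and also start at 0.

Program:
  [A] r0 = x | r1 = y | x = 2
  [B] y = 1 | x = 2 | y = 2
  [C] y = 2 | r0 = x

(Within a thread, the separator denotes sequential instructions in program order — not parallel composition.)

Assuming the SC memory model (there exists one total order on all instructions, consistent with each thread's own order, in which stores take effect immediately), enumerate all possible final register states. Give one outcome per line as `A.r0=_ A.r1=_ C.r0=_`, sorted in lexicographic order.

A.r0=0 A.r1=0 C.r0=0
A.r0=0 A.r1=0 C.r0=2
A.r0=0 A.r1=1 C.r0=0
A.r0=0 A.r1=1 C.r0=2
A.r0=0 A.r1=2 C.r0=0
A.r0=0 A.r1=2 C.r0=2
A.r0=2 A.r1=1 C.r0=0
A.r0=2 A.r1=1 C.r0=2
A.r0=2 A.r1=2 C.r0=0
A.r0=2 A.r1=2 C.r0=2

outcome vector order: (A.r0,A.r1,C.r0)
|SC outcomes| = 10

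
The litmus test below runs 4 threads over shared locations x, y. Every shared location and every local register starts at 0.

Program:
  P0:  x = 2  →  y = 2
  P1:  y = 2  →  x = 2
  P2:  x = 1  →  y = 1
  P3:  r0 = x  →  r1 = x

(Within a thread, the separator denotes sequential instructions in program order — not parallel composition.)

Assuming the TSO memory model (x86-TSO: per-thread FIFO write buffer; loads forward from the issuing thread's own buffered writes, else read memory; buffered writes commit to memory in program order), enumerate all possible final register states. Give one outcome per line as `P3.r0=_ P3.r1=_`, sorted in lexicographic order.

P3.r0=0 P3.r1=0
P3.r0=0 P3.r1=1
P3.r0=0 P3.r1=2
P3.r0=1 P3.r1=1
P3.r0=1 P3.r1=2
P3.r0=2 P3.r1=1
P3.r0=2 P3.r1=2

outcome vector order: (P3.r0,P3.r1)
|TSO outcomes| = 7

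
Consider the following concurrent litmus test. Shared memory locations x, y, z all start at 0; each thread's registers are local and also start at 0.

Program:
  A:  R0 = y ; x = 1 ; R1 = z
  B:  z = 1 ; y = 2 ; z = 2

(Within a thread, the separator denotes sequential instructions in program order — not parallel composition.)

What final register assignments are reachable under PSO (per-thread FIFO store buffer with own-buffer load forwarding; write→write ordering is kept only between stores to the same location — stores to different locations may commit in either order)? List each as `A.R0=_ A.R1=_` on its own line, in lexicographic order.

outcome vector order: (A.R0,A.R1)
|PSO outcomes| = 6

A.R0=0 A.R1=0
A.R0=0 A.R1=1
A.R0=0 A.R1=2
A.R0=2 A.R1=0
A.R0=2 A.R1=1
A.R0=2 A.R1=2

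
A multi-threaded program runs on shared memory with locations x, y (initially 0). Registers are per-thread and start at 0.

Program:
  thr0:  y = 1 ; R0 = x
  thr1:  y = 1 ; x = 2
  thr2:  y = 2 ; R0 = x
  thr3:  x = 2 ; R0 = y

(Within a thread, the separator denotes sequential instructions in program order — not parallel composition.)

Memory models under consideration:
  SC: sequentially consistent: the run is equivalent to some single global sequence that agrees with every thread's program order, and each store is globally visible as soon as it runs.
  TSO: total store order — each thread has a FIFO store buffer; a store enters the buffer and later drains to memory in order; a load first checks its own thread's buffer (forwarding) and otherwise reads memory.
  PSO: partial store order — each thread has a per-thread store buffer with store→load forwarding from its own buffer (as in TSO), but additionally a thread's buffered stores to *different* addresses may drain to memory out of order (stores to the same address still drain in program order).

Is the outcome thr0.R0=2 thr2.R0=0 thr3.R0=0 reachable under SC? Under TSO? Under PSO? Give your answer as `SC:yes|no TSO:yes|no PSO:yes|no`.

outcome vector order: (thr0.R0,thr2.R0,thr3.R0)
under SC → <0 0 1> <0 0 2> <0 2 1> <0 2 2> <2 0 1> <2 0 2> <2 2 0> <2 2 1> <2 2 2>
under TSO → <0 0 0> <0 0 1> <0 0 2> <0 2 0> <0 2 1> <0 2 2> <2 0 0> <2 0 1> <2 0 2> <2 2 0> <2 2 1> <2 2 2>
under PSO → <0 0 0> <0 0 1> <0 0 2> <0 2 0> <0 2 1> <0 2 2> <2 0 0> <2 0 1> <2 0 2> <2 2 0> <2 2 1> <2 2 2>
target <2 0 0> ∈ {TSO,PSO}

SC:no TSO:yes PSO:yes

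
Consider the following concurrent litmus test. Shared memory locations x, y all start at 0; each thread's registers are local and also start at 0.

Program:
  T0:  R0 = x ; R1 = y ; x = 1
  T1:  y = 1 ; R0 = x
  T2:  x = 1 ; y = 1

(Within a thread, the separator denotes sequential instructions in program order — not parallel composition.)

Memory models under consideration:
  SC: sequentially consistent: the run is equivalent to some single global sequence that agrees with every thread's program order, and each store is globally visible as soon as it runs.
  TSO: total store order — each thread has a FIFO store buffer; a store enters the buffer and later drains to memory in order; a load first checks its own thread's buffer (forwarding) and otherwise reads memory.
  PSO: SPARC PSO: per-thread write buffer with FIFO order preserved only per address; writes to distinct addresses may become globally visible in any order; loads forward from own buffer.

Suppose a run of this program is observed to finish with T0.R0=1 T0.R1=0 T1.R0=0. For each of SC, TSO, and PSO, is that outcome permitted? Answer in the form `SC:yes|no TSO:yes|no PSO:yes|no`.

SC:no TSO:yes PSO:yes

outcome vector order: (T0.R0,T0.R1,T1.R0)
under SC → (0,0,0); (0,0,1); (0,1,0); (0,1,1); (1,0,1); (1,1,0); (1,1,1)
under TSO → (0,0,0); (0,0,1); (0,1,0); (0,1,1); (1,0,0); (1,0,1); (1,1,0); (1,1,1)
under PSO → (0,0,0); (0,0,1); (0,1,0); (0,1,1); (1,0,0); (1,0,1); (1,1,0); (1,1,1)
target (1,0,0) ∈ {TSO,PSO}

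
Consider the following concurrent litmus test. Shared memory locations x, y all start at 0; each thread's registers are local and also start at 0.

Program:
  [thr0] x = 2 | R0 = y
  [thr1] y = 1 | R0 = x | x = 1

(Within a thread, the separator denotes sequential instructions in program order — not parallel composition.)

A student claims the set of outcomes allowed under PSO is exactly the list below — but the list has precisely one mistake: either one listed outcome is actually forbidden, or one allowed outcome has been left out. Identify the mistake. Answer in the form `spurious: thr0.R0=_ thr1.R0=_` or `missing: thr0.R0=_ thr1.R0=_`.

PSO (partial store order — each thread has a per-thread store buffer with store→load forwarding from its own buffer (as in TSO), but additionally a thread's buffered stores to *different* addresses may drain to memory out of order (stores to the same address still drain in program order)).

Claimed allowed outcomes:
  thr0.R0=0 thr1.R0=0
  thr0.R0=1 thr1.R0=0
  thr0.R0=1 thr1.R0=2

outcome vector order: (thr0.R0,thr1.R0)
PSO (4): <0 0>; <0 2>; <1 0>; <1 2>
PSO∖claimed = {<0 2>}

missing: thr0.R0=0 thr1.R0=2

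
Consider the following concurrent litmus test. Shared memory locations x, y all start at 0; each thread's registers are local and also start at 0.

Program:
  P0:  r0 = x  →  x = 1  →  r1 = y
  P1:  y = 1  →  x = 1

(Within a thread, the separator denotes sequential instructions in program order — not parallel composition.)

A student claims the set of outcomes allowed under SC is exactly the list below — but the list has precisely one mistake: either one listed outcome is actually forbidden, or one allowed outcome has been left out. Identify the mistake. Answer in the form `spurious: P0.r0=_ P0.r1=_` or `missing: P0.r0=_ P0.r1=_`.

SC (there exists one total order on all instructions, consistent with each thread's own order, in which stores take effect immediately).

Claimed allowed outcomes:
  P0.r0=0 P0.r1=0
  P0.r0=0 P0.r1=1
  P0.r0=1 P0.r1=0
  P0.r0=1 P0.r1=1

spurious: P0.r0=1 P0.r1=0

outcome vector order: (P0.r0,P0.r1)
under SC → 00 01 11
claimed∖SC = {10}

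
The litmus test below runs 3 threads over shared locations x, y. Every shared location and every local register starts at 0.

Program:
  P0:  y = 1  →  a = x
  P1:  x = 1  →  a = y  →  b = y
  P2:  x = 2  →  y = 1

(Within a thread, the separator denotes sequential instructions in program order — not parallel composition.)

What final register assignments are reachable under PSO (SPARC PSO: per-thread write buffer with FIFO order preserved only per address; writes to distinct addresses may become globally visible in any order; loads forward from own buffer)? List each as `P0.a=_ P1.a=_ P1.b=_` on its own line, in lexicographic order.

P0.a=0 P1.a=0 P1.b=0
P0.a=0 P1.a=0 P1.b=1
P0.a=0 P1.a=1 P1.b=1
P0.a=1 P1.a=0 P1.b=0
P0.a=1 P1.a=0 P1.b=1
P0.a=1 P1.a=1 P1.b=1
P0.a=2 P1.a=0 P1.b=0
P0.a=2 P1.a=0 P1.b=1
P0.a=2 P1.a=1 P1.b=1

outcome vector order: (P0.a,P1.a,P1.b)
|PSO outcomes| = 9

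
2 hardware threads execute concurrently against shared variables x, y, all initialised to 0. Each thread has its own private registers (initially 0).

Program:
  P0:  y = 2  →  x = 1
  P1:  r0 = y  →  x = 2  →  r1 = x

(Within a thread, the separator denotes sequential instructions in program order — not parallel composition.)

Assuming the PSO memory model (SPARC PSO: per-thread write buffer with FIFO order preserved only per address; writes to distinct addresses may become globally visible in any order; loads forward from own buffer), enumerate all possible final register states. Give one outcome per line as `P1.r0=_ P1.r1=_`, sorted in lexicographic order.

outcome vector order: (P1.r0,P1.r1)
|PSO outcomes| = 4

P1.r0=0 P1.r1=1
P1.r0=0 P1.r1=2
P1.r0=2 P1.r1=1
P1.r0=2 P1.r1=2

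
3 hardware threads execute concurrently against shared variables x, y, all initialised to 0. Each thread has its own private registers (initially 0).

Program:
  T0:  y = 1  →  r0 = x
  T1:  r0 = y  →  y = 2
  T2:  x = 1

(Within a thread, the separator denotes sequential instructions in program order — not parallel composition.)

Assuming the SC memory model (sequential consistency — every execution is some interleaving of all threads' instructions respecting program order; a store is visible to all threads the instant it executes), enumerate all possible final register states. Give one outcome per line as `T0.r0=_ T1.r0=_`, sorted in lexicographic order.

T0.r0=0 T1.r0=0
T0.r0=0 T1.r0=1
T0.r0=1 T1.r0=0
T0.r0=1 T1.r0=1

outcome vector order: (T0.r0,T1.r0)
|SC outcomes| = 4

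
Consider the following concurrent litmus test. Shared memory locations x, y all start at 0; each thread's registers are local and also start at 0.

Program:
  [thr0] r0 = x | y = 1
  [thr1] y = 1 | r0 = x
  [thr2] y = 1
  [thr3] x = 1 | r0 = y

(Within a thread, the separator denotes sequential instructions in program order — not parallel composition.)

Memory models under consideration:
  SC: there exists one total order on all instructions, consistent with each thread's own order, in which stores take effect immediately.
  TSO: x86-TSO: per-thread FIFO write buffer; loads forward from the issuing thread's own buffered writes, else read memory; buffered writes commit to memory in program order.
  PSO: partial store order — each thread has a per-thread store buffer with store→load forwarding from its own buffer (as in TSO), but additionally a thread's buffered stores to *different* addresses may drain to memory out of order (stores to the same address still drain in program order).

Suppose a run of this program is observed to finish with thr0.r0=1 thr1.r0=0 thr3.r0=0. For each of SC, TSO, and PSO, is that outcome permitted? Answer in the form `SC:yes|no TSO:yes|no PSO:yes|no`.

SC:no TSO:yes PSO:yes

outcome vector order: (thr0.r0,thr1.r0,thr3.r0)
under SC → 0/0/1, 0/1/0, 0/1/1, 1/0/1, 1/1/0, 1/1/1
under TSO → 0/0/0, 0/0/1, 0/1/0, 0/1/1, 1/0/0, 1/0/1, 1/1/0, 1/1/1
under PSO → 0/0/0, 0/0/1, 0/1/0, 0/1/1, 1/0/0, 1/0/1, 1/1/0, 1/1/1
target 1/0/0 ∈ {TSO,PSO}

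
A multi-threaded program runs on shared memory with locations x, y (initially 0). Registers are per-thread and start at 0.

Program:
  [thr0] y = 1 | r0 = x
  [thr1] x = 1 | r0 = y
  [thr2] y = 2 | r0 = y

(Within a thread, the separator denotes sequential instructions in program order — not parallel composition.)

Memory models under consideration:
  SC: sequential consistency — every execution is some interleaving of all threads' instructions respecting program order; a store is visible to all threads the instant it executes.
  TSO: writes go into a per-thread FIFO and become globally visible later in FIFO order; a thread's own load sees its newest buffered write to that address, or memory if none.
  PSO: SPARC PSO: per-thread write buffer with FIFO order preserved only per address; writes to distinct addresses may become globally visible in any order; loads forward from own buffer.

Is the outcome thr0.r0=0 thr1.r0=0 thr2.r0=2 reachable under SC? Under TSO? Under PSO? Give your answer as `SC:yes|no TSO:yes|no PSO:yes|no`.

outcome vector order: (thr0.r0,thr1.r0,thr2.r0)
SC: 9 outcomes — {<0 1 1>, <0 1 2>, <0 2 2>, <1 0 1>, <1 0 2>, <1 1 1>, <1 1 2>, <1 2 1>, <1 2 2>}
TSO: 12 outcomes — {<0 0 1>, <0 0 2>, <0 1 1>, <0 1 2>, <0 2 1>, <0 2 2>, <1 0 1>, <1 0 2>, <1 1 1>, <1 1 2>, <1 2 1>, <1 2 2>}
PSO: 12 outcomes — {<0 0 1>, <0 0 2>, <0 1 1>, <0 1 2>, <0 2 1>, <0 2 2>, <1 0 1>, <1 0 2>, <1 1 1>, <1 1 2>, <1 2 1>, <1 2 2>}
target <0 0 2> ∈ {TSO,PSO}

SC:no TSO:yes PSO:yes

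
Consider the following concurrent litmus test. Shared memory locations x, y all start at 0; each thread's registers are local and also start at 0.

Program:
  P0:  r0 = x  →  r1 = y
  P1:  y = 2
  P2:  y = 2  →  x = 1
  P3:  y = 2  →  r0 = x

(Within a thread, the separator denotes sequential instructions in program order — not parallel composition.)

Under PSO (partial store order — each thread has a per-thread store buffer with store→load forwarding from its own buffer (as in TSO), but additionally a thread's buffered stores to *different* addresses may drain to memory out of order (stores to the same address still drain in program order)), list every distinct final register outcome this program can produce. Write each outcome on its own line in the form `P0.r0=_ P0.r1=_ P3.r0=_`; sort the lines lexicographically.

outcome vector order: (P0.r0,P0.r1,P3.r0)
|PSO outcomes| = 8

P0.r0=0 P0.r1=0 P3.r0=0
P0.r0=0 P0.r1=0 P3.r0=1
P0.r0=0 P0.r1=2 P3.r0=0
P0.r0=0 P0.r1=2 P3.r0=1
P0.r0=1 P0.r1=0 P3.r0=0
P0.r0=1 P0.r1=0 P3.r0=1
P0.r0=1 P0.r1=2 P3.r0=0
P0.r0=1 P0.r1=2 P3.r0=1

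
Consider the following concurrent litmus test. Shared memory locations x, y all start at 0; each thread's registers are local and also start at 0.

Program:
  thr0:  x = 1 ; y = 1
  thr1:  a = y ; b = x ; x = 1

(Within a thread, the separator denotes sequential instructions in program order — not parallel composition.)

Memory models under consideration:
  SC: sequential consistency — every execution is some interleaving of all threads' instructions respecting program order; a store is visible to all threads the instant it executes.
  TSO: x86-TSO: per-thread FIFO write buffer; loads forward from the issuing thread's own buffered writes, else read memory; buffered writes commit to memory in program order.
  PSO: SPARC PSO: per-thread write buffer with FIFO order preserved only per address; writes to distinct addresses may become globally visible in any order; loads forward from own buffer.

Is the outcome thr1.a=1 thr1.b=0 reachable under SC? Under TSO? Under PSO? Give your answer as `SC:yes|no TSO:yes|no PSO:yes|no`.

SC:no TSO:no PSO:yes

outcome vector order: (thr1.a,thr1.b)
SC (3): 00; 01; 11
TSO (3): 00; 01; 11
PSO (4): 00; 01; 10; 11
target 10 ∈ {PSO}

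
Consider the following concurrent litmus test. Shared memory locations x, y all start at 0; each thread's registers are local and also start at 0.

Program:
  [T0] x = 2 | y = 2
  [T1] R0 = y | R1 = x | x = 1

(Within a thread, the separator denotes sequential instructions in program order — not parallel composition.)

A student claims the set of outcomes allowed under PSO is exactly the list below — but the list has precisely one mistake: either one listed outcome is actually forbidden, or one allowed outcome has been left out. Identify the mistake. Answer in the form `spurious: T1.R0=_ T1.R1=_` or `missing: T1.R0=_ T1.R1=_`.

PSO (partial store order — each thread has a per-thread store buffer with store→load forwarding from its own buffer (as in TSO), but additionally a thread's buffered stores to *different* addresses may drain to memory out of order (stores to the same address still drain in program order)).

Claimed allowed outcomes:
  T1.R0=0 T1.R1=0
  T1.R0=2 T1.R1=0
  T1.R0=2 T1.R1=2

outcome vector order: (T1.R0,T1.R1)
PSO (4): (0,0); (0,2); (2,0); (2,2)
PSO∖claimed = {(0,2)}

missing: T1.R0=0 T1.R1=2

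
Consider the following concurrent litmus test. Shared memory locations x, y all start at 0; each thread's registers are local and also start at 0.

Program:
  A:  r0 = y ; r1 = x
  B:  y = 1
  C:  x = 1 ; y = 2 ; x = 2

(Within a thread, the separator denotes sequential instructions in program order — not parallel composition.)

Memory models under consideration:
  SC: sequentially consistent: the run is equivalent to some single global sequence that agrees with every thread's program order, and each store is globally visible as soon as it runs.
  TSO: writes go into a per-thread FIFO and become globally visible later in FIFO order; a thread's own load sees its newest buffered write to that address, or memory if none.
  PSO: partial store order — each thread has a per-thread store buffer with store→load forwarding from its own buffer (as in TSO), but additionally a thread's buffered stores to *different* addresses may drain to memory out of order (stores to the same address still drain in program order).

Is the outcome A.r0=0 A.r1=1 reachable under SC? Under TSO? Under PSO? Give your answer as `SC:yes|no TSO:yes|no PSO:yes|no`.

SC:yes TSO:yes PSO:yes

outcome vector order: (A.r0,A.r1)
SC: 8 outcomes — {00; 01; 02; 10; 11; 12; 21; 22}
TSO: 8 outcomes — {00; 01; 02; 10; 11; 12; 21; 22}
PSO: 9 outcomes — {00; 01; 02; 10; 11; 12; 20; 21; 22}
target 01 ∈ {SC,TSO,PSO}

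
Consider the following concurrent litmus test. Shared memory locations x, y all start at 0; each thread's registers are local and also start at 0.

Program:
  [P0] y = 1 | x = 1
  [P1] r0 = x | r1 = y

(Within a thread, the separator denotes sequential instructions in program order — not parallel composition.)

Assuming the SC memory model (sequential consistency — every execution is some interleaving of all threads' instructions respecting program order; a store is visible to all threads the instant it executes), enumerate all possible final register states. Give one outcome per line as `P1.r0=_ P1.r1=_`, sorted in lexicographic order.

outcome vector order: (P1.r0,P1.r1)
|SC outcomes| = 3

P1.r0=0 P1.r1=0
P1.r0=0 P1.r1=1
P1.r0=1 P1.r1=1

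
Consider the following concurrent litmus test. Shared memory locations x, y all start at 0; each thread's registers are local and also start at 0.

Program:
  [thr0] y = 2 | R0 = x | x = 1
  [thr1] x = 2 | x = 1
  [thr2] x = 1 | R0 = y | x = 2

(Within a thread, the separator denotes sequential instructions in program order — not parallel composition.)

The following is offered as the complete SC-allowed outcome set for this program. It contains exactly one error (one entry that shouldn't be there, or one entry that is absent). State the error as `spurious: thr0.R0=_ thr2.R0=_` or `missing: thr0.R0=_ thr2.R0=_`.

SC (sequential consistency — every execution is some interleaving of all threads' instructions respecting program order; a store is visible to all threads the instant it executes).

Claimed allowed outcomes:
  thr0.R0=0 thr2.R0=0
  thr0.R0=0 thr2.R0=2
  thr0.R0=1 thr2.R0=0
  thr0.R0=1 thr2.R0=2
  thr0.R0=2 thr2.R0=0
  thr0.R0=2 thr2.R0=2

spurious: thr0.R0=0 thr2.R0=0

outcome vector order: (thr0.R0,thr2.R0)
SC (5): <0 2>; <1 0>; <1 2>; <2 0>; <2 2>
claimed∖SC = {<0 0>}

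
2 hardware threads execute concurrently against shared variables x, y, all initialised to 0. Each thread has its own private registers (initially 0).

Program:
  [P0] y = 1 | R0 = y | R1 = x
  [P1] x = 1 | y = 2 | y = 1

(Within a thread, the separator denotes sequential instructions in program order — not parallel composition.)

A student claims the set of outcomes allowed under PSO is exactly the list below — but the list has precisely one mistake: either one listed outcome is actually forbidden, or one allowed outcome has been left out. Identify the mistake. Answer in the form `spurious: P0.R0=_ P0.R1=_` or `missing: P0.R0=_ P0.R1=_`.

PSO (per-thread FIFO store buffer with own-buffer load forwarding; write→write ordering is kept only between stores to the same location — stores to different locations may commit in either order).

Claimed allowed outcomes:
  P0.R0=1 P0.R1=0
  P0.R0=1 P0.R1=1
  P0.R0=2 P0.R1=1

missing: P0.R0=2 P0.R1=0

outcome vector order: (P0.R0,P0.R1)
under PSO → 1/0 1/1 2/0 2/1
PSO∖claimed = {2/0}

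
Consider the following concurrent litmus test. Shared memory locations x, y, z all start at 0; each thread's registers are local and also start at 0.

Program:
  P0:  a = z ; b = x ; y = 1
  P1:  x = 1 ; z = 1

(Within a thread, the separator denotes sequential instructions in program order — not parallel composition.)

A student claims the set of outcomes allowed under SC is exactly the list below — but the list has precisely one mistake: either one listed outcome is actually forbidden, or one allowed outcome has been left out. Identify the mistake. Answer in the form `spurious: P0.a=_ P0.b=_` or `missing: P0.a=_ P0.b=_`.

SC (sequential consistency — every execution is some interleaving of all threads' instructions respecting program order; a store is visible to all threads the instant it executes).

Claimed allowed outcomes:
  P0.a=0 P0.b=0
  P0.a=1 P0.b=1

missing: P0.a=0 P0.b=1

outcome vector order: (P0.a,P0.b)
SC (3): <0 0>, <0 1>, <1 1>
SC∖claimed = {<0 1>}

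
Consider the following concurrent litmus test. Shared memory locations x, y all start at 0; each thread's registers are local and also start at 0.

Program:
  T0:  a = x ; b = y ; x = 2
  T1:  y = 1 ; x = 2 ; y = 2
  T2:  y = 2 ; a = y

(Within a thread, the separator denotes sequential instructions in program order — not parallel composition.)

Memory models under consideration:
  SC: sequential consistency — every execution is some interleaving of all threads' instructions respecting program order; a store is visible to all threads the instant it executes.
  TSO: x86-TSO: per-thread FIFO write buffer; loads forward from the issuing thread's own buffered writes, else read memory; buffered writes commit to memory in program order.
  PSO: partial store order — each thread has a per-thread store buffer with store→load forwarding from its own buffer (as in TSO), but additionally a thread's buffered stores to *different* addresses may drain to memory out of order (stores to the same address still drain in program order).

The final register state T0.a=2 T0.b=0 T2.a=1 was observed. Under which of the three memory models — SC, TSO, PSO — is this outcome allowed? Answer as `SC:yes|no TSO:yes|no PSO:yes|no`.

SC:no TSO:no PSO:yes

outcome vector order: (T0.a,T0.b,T2.a)
[SC] allowed = {0/0/1; 0/0/2; 0/1/1; 0/1/2; 0/2/1; 0/2/2; 2/1/1; 2/1/2; 2/2/1; 2/2/2}
[TSO] allowed = {0/0/1; 0/0/2; 0/1/1; 0/1/2; 0/2/1; 0/2/2; 2/1/1; 2/1/2; 2/2/1; 2/2/2}
[PSO] allowed = {0/0/1; 0/0/2; 0/1/1; 0/1/2; 0/2/1; 0/2/2; 2/0/1; 2/0/2; 2/1/1; 2/1/2; 2/2/1; 2/2/2}
target 2/0/1 ∈ {PSO}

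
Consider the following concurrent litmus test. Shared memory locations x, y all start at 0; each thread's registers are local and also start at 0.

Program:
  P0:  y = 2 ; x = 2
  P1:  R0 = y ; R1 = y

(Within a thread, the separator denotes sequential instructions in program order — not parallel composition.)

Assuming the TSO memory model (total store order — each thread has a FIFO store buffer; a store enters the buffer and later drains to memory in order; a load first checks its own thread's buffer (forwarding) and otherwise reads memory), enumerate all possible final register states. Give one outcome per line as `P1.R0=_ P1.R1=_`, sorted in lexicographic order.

outcome vector order: (P1.R0,P1.R1)
|TSO outcomes| = 3

P1.R0=0 P1.R1=0
P1.R0=0 P1.R1=2
P1.R0=2 P1.R1=2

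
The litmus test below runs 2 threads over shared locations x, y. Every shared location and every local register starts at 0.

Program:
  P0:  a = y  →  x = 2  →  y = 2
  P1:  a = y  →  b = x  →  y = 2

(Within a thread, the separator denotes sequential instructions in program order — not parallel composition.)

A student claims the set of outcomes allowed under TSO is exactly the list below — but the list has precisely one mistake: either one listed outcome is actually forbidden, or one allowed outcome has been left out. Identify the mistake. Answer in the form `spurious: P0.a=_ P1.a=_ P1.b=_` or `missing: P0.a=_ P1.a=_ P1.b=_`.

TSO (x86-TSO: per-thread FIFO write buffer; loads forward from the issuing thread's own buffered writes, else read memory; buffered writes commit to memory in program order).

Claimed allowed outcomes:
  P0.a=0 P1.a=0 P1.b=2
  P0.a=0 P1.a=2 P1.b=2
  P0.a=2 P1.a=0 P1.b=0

outcome vector order: (P0.a,P1.a,P1.b)
under TSO → (0,0,0), (0,0,2), (0,2,2), (2,0,0)
TSO∖claimed = {(0,0,0)}

missing: P0.a=0 P1.a=0 P1.b=0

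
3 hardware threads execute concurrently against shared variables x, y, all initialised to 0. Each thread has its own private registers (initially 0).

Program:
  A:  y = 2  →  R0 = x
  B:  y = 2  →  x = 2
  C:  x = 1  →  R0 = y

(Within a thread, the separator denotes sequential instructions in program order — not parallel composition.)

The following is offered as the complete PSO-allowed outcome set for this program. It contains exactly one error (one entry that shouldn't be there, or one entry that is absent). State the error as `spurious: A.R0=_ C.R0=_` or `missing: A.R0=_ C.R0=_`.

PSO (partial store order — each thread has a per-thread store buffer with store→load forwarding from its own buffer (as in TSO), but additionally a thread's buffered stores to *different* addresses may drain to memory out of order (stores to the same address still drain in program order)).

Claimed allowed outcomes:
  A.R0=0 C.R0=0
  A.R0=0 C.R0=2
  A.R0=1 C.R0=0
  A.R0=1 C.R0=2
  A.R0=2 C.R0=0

outcome vector order: (A.R0,C.R0)
under PSO → <0 0> <0 2> <1 0> <1 2> <2 0> <2 2>
PSO∖claimed = {<2 2>}

missing: A.R0=2 C.R0=2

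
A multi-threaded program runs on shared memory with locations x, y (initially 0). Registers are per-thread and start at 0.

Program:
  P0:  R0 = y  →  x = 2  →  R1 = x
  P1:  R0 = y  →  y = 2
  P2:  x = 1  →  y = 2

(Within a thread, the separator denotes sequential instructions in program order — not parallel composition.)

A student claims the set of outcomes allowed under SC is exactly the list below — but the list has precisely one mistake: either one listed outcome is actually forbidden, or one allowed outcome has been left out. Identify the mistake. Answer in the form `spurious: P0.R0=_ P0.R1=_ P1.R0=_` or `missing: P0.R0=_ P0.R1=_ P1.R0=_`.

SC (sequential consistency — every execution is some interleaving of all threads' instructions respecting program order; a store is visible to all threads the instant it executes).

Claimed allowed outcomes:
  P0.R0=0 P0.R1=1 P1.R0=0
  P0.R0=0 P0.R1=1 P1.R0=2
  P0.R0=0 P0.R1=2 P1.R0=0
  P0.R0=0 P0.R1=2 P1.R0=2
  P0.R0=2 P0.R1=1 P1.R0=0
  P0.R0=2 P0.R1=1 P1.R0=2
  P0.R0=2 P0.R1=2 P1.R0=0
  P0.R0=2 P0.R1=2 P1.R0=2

spurious: P0.R0=2 P0.R1=1 P1.R0=2

outcome vector order: (P0.R0,P0.R1,P1.R0)
[SC] allowed = {<0 1 0> <0 1 2> <0 2 0> <0 2 2> <2 1 0> <2 2 0> <2 2 2>}
claimed∖SC = {<2 1 2>}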